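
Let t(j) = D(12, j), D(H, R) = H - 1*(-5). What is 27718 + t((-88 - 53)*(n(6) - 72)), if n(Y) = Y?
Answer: 27735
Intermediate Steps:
D(H, R) = 5 + H (D(H, R) = H + 5 = 5 + H)
t(j) = 17 (t(j) = 5 + 12 = 17)
27718 + t((-88 - 53)*(n(6) - 72)) = 27718 + 17 = 27735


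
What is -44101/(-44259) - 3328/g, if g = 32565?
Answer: 33047567/36956265 ≈ 0.89423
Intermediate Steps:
-44101/(-44259) - 3328/g = -44101/(-44259) - 3328/32565 = -44101*(-1/44259) - 3328*1/32565 = 44101/44259 - 256/2505 = 33047567/36956265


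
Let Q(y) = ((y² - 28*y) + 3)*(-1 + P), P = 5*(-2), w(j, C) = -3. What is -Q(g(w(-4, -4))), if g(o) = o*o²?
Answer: 16368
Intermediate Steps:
g(o) = o³
P = -10
Q(y) = -33 - 11*y² + 308*y (Q(y) = ((y² - 28*y) + 3)*(-1 - 10) = (3 + y² - 28*y)*(-11) = -33 - 11*y² + 308*y)
-Q(g(w(-4, -4))) = -(-33 - 11*((-3)³)² + 308*(-3)³) = -(-33 - 11*(-27)² + 308*(-27)) = -(-33 - 11*729 - 8316) = -(-33 - 8019 - 8316) = -1*(-16368) = 16368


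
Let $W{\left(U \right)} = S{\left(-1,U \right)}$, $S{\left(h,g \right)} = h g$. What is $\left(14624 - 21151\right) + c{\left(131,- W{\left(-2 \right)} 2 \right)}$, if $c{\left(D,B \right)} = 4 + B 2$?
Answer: $-6531$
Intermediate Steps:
$S{\left(h,g \right)} = g h$
$W{\left(U \right)} = - U$ ($W{\left(U \right)} = U \left(-1\right) = - U$)
$c{\left(D,B \right)} = 4 + 2 B$
$\left(14624 - 21151\right) + c{\left(131,- W{\left(-2 \right)} 2 \right)} = \left(14624 - 21151\right) + \left(4 + 2 - \left(-1\right) \left(-2\right) 2\right) = -6527 + \left(4 + 2 \left(-1\right) 2 \cdot 2\right) = -6527 + \left(4 + 2 \left(\left(-2\right) 2\right)\right) = -6527 + \left(4 + 2 \left(-4\right)\right) = -6527 + \left(4 - 8\right) = -6527 - 4 = -6531$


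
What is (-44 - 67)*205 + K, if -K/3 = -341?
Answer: -21732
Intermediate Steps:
K = 1023 (K = -3*(-341) = 1023)
(-44 - 67)*205 + K = (-44 - 67)*205 + 1023 = -111*205 + 1023 = -22755 + 1023 = -21732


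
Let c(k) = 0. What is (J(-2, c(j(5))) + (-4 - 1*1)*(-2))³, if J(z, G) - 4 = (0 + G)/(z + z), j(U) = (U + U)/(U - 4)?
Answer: 2744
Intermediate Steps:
j(U) = 2*U/(-4 + U) (j(U) = (2*U)/(-4 + U) = 2*U/(-4 + U))
J(z, G) = 4 + G/(2*z) (J(z, G) = 4 + (0 + G)/(z + z) = 4 + G/((2*z)) = 4 + G*(1/(2*z)) = 4 + G/(2*z))
(J(-2, c(j(5))) + (-4 - 1*1)*(-2))³ = ((4 + (½)*0/(-2)) + (-4 - 1*1)*(-2))³ = ((4 + (½)*0*(-½)) + (-4 - 1)*(-2))³ = ((4 + 0) - 5*(-2))³ = (4 + 10)³ = 14³ = 2744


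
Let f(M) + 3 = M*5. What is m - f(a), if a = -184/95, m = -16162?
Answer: -306837/19 ≈ -16149.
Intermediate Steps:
a = -184/95 (a = -184*1/95 = -184/95 ≈ -1.9368)
f(M) = -3 + 5*M (f(M) = -3 + M*5 = -3 + 5*M)
m - f(a) = -16162 - (-3 + 5*(-184/95)) = -16162 - (-3 - 184/19) = -16162 - 1*(-241/19) = -16162 + 241/19 = -306837/19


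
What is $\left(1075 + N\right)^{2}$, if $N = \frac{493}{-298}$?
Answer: $\frac{102308500449}{88804} \approx 1.1521 \cdot 10^{6}$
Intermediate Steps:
$N = - \frac{493}{298}$ ($N = 493 \left(- \frac{1}{298}\right) = - \frac{493}{298} \approx -1.6544$)
$\left(1075 + N\right)^{2} = \left(1075 - \frac{493}{298}\right)^{2} = \left(\frac{319857}{298}\right)^{2} = \frac{102308500449}{88804}$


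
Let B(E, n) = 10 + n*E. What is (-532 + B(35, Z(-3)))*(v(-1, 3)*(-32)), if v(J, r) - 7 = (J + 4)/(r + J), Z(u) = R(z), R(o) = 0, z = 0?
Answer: 141984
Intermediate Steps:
Z(u) = 0
v(J, r) = 7 + (4 + J)/(J + r) (v(J, r) = 7 + (J + 4)/(r + J) = 7 + (4 + J)/(J + r))
B(E, n) = 10 + E*n
(-532 + B(35, Z(-3)))*(v(-1, 3)*(-32)) = (-532 + (10 + 35*0))*(((4 + 7*3 + 8*(-1))/(-1 + 3))*(-32)) = (-532 + (10 + 0))*(((4 + 21 - 8)/2)*(-32)) = (-532 + 10)*(((½)*17)*(-32)) = -4437*(-32) = -522*(-272) = 141984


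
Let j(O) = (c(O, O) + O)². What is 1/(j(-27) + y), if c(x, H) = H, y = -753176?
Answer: -1/750260 ≈ -1.3329e-6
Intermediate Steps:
j(O) = 4*O² (j(O) = (O + O)² = (2*O)² = 4*O²)
1/(j(-27) + y) = 1/(4*(-27)² - 753176) = 1/(4*729 - 753176) = 1/(2916 - 753176) = 1/(-750260) = -1/750260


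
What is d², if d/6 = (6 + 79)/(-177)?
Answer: 28900/3481 ≈ 8.3022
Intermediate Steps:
d = -170/59 (d = 6*((6 + 79)/(-177)) = 6*(85*(-1/177)) = 6*(-85/177) = -170/59 ≈ -2.8814)
d² = (-170/59)² = 28900/3481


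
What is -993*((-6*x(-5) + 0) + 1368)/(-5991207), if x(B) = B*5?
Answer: 502458/1997069 ≈ 0.25160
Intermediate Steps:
x(B) = 5*B
-993*((-6*x(-5) + 0) + 1368)/(-5991207) = -993*((-30*(-5) + 0) + 1368)/(-5991207) = -993*((-6*(-25) + 0) + 1368)*(-1/5991207) = -993*((150 + 0) + 1368)*(-1/5991207) = -993*(150 + 1368)*(-1/5991207) = -993*1518*(-1/5991207) = -1507374*(-1/5991207) = 502458/1997069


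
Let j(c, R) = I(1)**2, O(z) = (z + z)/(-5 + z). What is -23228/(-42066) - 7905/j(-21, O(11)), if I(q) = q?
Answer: -166254251/21033 ≈ -7904.4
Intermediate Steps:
O(z) = 2*z/(-5 + z) (O(z) = (2*z)/(-5 + z) = 2*z/(-5 + z))
j(c, R) = 1 (j(c, R) = 1**2 = 1)
-23228/(-42066) - 7905/j(-21, O(11)) = -23228/(-42066) - 7905/1 = -23228*(-1/42066) - 7905*1 = 11614/21033 - 7905 = -166254251/21033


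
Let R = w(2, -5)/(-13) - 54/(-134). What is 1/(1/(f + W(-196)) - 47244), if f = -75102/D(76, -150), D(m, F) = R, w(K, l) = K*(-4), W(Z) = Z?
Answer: -65587694/3098625016223 ≈ -2.1167e-5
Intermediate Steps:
w(K, l) = -4*K
R = 887/871 (R = -4*2/(-13) - 54/(-134) = -8*(-1/13) - 54*(-1/134) = 8/13 + 27/67 = 887/871 ≈ 1.0184)
D(m, F) = 887/871
f = -65413842/887 (f = -75102/887/871 = -75102*871/887 = -65413842/887 ≈ -73747.)
1/(1/(f + W(-196)) - 47244) = 1/(1/(-65413842/887 - 196) - 47244) = 1/(1/(-65587694/887) - 47244) = 1/(-887/65587694 - 47244) = 1/(-3098625016223/65587694) = -65587694/3098625016223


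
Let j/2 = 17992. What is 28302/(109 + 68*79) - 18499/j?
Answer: 23513491/5057136 ≈ 4.6496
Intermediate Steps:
j = 35984 (j = 2*17992 = 35984)
28302/(109 + 68*79) - 18499/j = 28302/(109 + 68*79) - 18499/35984 = 28302/(109 + 5372) - 18499*1/35984 = 28302/5481 - 1423/2768 = 28302*(1/5481) - 1423/2768 = 9434/1827 - 1423/2768 = 23513491/5057136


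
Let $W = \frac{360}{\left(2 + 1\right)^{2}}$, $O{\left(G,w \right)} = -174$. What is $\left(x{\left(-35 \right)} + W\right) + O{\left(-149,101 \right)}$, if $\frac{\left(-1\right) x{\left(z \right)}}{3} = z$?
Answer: $-29$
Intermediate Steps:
$x{\left(z \right)} = - 3 z$
$W = 40$ ($W = \frac{360}{3^{2}} = \frac{360}{9} = 360 \cdot \frac{1}{9} = 40$)
$\left(x{\left(-35 \right)} + W\right) + O{\left(-149,101 \right)} = \left(\left(-3\right) \left(-35\right) + 40\right) - 174 = \left(105 + 40\right) - 174 = 145 - 174 = -29$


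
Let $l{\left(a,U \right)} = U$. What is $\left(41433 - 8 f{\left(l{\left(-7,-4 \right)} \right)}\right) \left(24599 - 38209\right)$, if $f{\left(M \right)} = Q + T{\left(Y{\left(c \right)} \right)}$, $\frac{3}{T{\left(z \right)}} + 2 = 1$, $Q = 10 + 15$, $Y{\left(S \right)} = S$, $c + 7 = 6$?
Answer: $-561507770$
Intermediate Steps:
$c = -1$ ($c = -7 + 6 = -1$)
$Q = 25$
$T{\left(z \right)} = -3$ ($T{\left(z \right)} = \frac{3}{-2 + 1} = \frac{3}{-1} = 3 \left(-1\right) = -3$)
$f{\left(M \right)} = 22$ ($f{\left(M \right)} = 25 - 3 = 22$)
$\left(41433 - 8 f{\left(l{\left(-7,-4 \right)} \right)}\right) \left(24599 - 38209\right) = \left(41433 - 176\right) \left(24599 - 38209\right) = \left(41433 - 176\right) \left(-13610\right) = 41257 \left(-13610\right) = -561507770$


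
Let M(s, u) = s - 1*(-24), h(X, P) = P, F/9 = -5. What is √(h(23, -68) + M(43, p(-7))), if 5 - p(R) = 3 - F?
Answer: I ≈ 1.0*I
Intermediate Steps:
F = -45 (F = 9*(-5) = -45)
p(R) = -43 (p(R) = 5 - (3 - 1*(-45)) = 5 - (3 + 45) = 5 - 1*48 = 5 - 48 = -43)
M(s, u) = 24 + s (M(s, u) = s + 24 = 24 + s)
√(h(23, -68) + M(43, p(-7))) = √(-68 + (24 + 43)) = √(-68 + 67) = √(-1) = I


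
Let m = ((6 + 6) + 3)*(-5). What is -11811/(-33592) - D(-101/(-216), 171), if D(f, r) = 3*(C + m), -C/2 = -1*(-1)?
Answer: 7771563/33592 ≈ 231.35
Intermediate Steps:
C = -2 (C = -(-2)*(-1) = -2*1 = -2)
m = -75 (m = (12 + 3)*(-5) = 15*(-5) = -75)
D(f, r) = -231 (D(f, r) = 3*(-2 - 75) = 3*(-77) = -231)
-11811/(-33592) - D(-101/(-216), 171) = -11811/(-33592) - 1*(-231) = -11811*(-1/33592) + 231 = 11811/33592 + 231 = 7771563/33592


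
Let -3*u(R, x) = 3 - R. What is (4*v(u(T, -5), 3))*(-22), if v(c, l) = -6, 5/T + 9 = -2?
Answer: 528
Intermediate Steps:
T = -5/11 (T = 5/(-9 - 2) = 5/(-11) = 5*(-1/11) = -5/11 ≈ -0.45455)
u(R, x) = -1 + R/3 (u(R, x) = -(3 - R)/3 = -1 + R/3)
(4*v(u(T, -5), 3))*(-22) = (4*(-6))*(-22) = -24*(-22) = 528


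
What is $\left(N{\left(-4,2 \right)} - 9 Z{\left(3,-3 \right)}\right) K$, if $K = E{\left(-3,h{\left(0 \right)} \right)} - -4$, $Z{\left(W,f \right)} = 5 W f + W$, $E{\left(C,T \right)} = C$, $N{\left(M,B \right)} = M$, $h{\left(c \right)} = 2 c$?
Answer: $374$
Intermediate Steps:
$Z{\left(W,f \right)} = W + 5 W f$ ($Z{\left(W,f \right)} = 5 W f + W = W + 5 W f$)
$K = 1$ ($K = -3 - -4 = -3 + 4 = 1$)
$\left(N{\left(-4,2 \right)} - 9 Z{\left(3,-3 \right)}\right) K = \left(-4 - 9 \cdot 3 \left(1 + 5 \left(-3\right)\right)\right) 1 = \left(-4 - 9 \cdot 3 \left(1 - 15\right)\right) 1 = \left(-4 - 9 \cdot 3 \left(-14\right)\right) 1 = \left(-4 - -378\right) 1 = \left(-4 + 378\right) 1 = 374 \cdot 1 = 374$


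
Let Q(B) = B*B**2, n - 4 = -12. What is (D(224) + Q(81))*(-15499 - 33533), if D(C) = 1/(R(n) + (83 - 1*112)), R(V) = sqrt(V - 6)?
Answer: -2475473277648/95 + 5448*I*sqrt(14)/95 ≈ -2.6058e+10 + 214.57*I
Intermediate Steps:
n = -8 (n = 4 - 12 = -8)
R(V) = sqrt(-6 + V)
Q(B) = B**3
D(C) = 1/(-29 + I*sqrt(14)) (D(C) = 1/(sqrt(-6 - 8) + (83 - 1*112)) = 1/(sqrt(-14) + (83 - 112)) = 1/(I*sqrt(14) - 29) = 1/(-29 + I*sqrt(14)))
(D(224) + Q(81))*(-15499 - 33533) = ((-29/855 - I*sqrt(14)/855) + 81**3)*(-15499 - 33533) = ((-29/855 - I*sqrt(14)/855) + 531441)*(-49032) = (454382026/855 - I*sqrt(14)/855)*(-49032) = -2475473277648/95 + 5448*I*sqrt(14)/95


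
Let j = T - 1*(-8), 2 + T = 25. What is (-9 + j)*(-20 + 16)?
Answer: -88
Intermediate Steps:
T = 23 (T = -2 + 25 = 23)
j = 31 (j = 23 - 1*(-8) = 23 + 8 = 31)
(-9 + j)*(-20 + 16) = (-9 + 31)*(-20 + 16) = 22*(-4) = -88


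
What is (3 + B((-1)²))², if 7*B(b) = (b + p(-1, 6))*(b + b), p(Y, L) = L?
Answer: 25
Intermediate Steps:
B(b) = 2*b*(6 + b)/7 (B(b) = ((b + 6)*(b + b))/7 = ((6 + b)*(2*b))/7 = (2*b*(6 + b))/7 = 2*b*(6 + b)/7)
(3 + B((-1)²))² = (3 + (2/7)*(-1)²*(6 + (-1)²))² = (3 + (2/7)*1*(6 + 1))² = (3 + (2/7)*1*7)² = (3 + 2)² = 5² = 25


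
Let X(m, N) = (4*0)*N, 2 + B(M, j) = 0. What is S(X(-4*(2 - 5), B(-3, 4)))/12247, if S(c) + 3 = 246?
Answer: 243/12247 ≈ 0.019842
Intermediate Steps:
B(M, j) = -2 (B(M, j) = -2 + 0 = -2)
X(m, N) = 0 (X(m, N) = 0*N = 0)
S(c) = 243 (S(c) = -3 + 246 = 243)
S(X(-4*(2 - 5), B(-3, 4)))/12247 = 243/12247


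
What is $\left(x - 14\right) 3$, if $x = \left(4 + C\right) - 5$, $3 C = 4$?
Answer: $-41$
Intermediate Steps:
$C = \frac{4}{3}$ ($C = \frac{1}{3} \cdot 4 = \frac{4}{3} \approx 1.3333$)
$x = \frac{1}{3}$ ($x = \left(4 + \frac{4}{3}\right) - 5 = \frac{16}{3} - 5 = \frac{1}{3} \approx 0.33333$)
$\left(x - 14\right) 3 = \left(\frac{1}{3} - 14\right) 3 = \left(- \frac{41}{3}\right) 3 = -41$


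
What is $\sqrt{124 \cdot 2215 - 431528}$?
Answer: $2 i \sqrt{39217} \approx 396.07 i$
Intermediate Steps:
$\sqrt{124 \cdot 2215 - 431528} = \sqrt{274660 - 431528} = \sqrt{-156868} = 2 i \sqrt{39217}$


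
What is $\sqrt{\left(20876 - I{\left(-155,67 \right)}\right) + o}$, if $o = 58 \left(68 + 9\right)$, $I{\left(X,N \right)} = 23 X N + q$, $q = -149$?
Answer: $\sqrt{264346} \approx 514.15$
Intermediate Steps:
$I{\left(X,N \right)} = -149 + 23 N X$ ($I{\left(X,N \right)} = 23 X N - 149 = 23 N X - 149 = -149 + 23 N X$)
$o = 4466$ ($o = 58 \cdot 77 = 4466$)
$\sqrt{\left(20876 - I{\left(-155,67 \right)}\right) + o} = \sqrt{\left(20876 - \left(-149 + 23 \cdot 67 \left(-155\right)\right)\right) + 4466} = \sqrt{\left(20876 - \left(-149 - 238855\right)\right) + 4466} = \sqrt{\left(20876 - -239004\right) + 4466} = \sqrt{\left(20876 + 239004\right) + 4466} = \sqrt{259880 + 4466} = \sqrt{264346}$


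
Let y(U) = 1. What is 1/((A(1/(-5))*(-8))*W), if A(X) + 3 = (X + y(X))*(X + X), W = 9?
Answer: 25/5976 ≈ 0.0041834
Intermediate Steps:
A(X) = -3 + 2*X*(1 + X) (A(X) = -3 + (X + 1)*(X + X) = -3 + (1 + X)*(2*X) = -3 + 2*X*(1 + X))
1/((A(1/(-5))*(-8))*W) = 1/(((-3 + 2/(-5) + 2*(1/(-5))²)*(-8))*9) = 1/(((-3 + 2*(-⅕) + 2*(-⅕)²)*(-8))*9) = 1/(((-3 - ⅖ + 2*(1/25))*(-8))*9) = 1/(((-3 - ⅖ + 2/25)*(-8))*9) = 1/(-83/25*(-8)*9) = 1/((664/25)*9) = 1/(5976/25) = 25/5976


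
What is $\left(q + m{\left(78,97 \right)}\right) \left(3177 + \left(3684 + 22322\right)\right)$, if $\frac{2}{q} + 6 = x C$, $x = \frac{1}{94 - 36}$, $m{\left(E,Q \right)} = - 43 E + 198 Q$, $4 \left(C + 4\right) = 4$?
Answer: $\frac{162372344288}{351} \approx 4.626 \cdot 10^{8}$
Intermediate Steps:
$C = -3$ ($C = -4 + \frac{1}{4} \cdot 4 = -4 + 1 = -3$)
$x = \frac{1}{58} \approx 0.017241$
$q = - \frac{116}{351}$ ($q = \frac{2}{-6 + \frac{1}{58} \left(-3\right)} = \frac{2}{-6 - \frac{3}{58}} = \frac{2}{- \frac{351}{58}} = 2 \left(- \frac{58}{351}\right) = - \frac{116}{351} \approx -0.33048$)
$\left(q + m{\left(78,97 \right)}\right) \left(3177 + \left(3684 + 22322\right)\right) = \left(- \frac{116}{351} + \left(\left(-43\right) 78 + 198 \cdot 97\right)\right) \left(3177 + \left(3684 + 22322\right)\right) = \left(- \frac{116}{351} + \left(-3354 + 19206\right)\right) \left(3177 + 26006\right) = \left(- \frac{116}{351} + 15852\right) 29183 = \frac{5563936}{351} \cdot 29183 = \frac{162372344288}{351}$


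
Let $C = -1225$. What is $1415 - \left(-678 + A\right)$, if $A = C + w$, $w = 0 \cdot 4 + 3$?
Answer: $3315$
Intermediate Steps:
$w = 3$ ($w = 0 + 3 = 3$)
$A = -1222$ ($A = -1225 + 3 = -1222$)
$1415 - \left(-678 + A\right) = 1415 - \left(-678 - 1222\right) = 1415 - -1900 = 1415 + 1900 = 3315$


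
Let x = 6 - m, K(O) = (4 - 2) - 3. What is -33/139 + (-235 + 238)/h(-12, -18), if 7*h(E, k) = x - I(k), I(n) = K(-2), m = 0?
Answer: 384/139 ≈ 2.7626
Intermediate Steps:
K(O) = -1 (K(O) = 2 - 3 = -1)
I(n) = -1
x = 6 (x = 6 - 1*0 = 6 + 0 = 6)
h(E, k) = 1 (h(E, k) = (6 - 1*(-1))/7 = (6 + 1)/7 = (1/7)*7 = 1)
-33/139 + (-235 + 238)/h(-12, -18) = -33/139 + (-235 + 238)/1 = -33*1/139 + 3*1 = -33/139 + 3 = 384/139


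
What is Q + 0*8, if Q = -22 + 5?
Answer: -17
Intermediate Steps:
Q = -17
Q + 0*8 = -17 + 0*8 = -17 + 0 = -17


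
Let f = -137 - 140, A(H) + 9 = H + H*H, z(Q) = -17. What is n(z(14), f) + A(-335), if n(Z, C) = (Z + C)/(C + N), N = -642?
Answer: 102818933/919 ≈ 1.1188e+5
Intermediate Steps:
A(H) = -9 + H + H² (A(H) = -9 + (H + H*H) = -9 + (H + H²) = -9 + H + H²)
f = -277
n(Z, C) = (C + Z)/(-642 + C) (n(Z, C) = (Z + C)/(C - 642) = (C + Z)/(-642 + C))
n(z(14), f) + A(-335) = (-277 - 17)/(-642 - 277) + (-9 - 335 + (-335)²) = -294/(-919) + (-9 - 335 + 112225) = -1/919*(-294) + 111881 = 294/919 + 111881 = 102818933/919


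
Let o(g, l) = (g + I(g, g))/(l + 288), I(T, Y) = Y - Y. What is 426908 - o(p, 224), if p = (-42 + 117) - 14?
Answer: 218576835/512 ≈ 4.2691e+5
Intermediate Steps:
p = 61 (p = 75 - 14 = 61)
I(T, Y) = 0
o(g, l) = g/(288 + l) (o(g, l) = (g + 0)/(l + 288) = g/(288 + l))
426908 - o(p, 224) = 426908 - 61/(288 + 224) = 426908 - 61/512 = 218576835/512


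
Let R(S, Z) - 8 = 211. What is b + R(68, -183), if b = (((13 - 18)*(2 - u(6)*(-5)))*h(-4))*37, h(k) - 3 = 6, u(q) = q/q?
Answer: -11436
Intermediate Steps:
u(q) = 1
h(k) = 9 (h(k) = 3 + 6 = 9)
b = -11655 (b = (((13 - 18)*(2 - 1*1*(-5)))*9)*37 = (-5*(2 - 1*(-5))*9)*37 = (-5*(2 + 5)*9)*37 = (-5*7*9)*37 = -35*9*37 = -315*37 = -11655)
R(S, Z) = 219 (R(S, Z) = 8 + 211 = 219)
b + R(68, -183) = -11655 + 219 = -11436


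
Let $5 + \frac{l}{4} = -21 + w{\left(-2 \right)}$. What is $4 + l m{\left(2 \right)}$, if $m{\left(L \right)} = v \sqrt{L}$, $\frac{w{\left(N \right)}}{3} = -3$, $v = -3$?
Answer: $4 + 420 \sqrt{2} \approx 597.97$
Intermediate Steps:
$w{\left(N \right)} = -9$ ($w{\left(N \right)} = 3 \left(-3\right) = -9$)
$l = -140$ ($l = -20 + 4 \left(-21 - 9\right) = -20 + 4 \left(-30\right) = -20 - 120 = -140$)
$m{\left(L \right)} = - 3 \sqrt{L}$
$4 + l m{\left(2 \right)} = 4 - 140 \left(- 3 \sqrt{2}\right) = 4 + 420 \sqrt{2}$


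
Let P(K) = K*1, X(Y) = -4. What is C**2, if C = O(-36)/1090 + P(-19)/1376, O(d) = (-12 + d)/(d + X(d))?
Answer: 2270236609/14059500160000 ≈ 0.00016147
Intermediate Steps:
P(K) = K
O(d) = (-12 + d)/(-4 + d) (O(d) = (-12 + d)/(d - 4) = (-12 + d)/(-4 + d))
C = -47647/3749600 (C = ((-12 - 36)/(-4 - 36))/1090 - 19/1376 = (-48/(-40))*(1/1090) - 19*1/1376 = -1/40*(-48)*(1/1090) - 19/1376 = (6/5)*(1/1090) - 19/1376 = 3/2725 - 19/1376 = -47647/3749600 ≈ -0.012707)
C**2 = (-47647/3749600)**2 = 2270236609/14059500160000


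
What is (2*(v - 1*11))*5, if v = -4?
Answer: -150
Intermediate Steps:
(2*(v - 1*11))*5 = (2*(-4 - 1*11))*5 = (2*(-4 - 11))*5 = (2*(-15))*5 = -30*5 = -150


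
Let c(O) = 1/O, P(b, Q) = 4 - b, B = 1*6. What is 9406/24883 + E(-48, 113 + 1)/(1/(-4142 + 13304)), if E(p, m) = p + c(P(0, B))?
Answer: -21771884581/49766 ≈ -4.3749e+5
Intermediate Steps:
B = 6
c(O) = 1/O
E(p, m) = 1/4 + p (E(p, m) = p + 1/(4 - 1*0) = p + 1/(4 + 0) = p + 1/4 = 1/4 + p)
9406/24883 + E(-48, 113 + 1)/(1/(-4142 + 13304)) = 9406/24883 + (1/4 - 48)/(1/(-4142 + 13304)) = 9406*(1/24883) - 191/(4*(1/9162)) = 9406/24883 - 191/(4*1/9162) = 9406/24883 - 191/4*9162 = 9406/24883 - 874971/2 = -21771884581/49766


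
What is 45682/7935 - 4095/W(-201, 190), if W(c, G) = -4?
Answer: 32676553/31740 ≈ 1029.5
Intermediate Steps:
45682/7935 - 4095/W(-201, 190) = 45682/7935 - 4095/(-4) = 45682*(1/7935) - 4095*(-¼) = 45682/7935 + 4095/4 = 32676553/31740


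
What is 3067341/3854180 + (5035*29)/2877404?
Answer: 1173593419433/1386254118590 ≈ 0.84659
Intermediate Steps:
3067341/3854180 + (5035*29)/2877404 = 3067341*(1/3854180) + 146015*(1/2877404) = 3067341/3854180 + 146015/2877404 = 1173593419433/1386254118590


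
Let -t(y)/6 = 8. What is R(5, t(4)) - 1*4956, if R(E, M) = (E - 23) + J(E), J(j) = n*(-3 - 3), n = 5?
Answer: -5004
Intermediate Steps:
t(y) = -48 (t(y) = -6*8 = -48)
J(j) = -30 (J(j) = 5*(-3 - 3) = 5*(-6) = -30)
R(E, M) = -53 + E (R(E, M) = (E - 23) - 30 = (-23 + E) - 30 = -53 + E)
R(5, t(4)) - 1*4956 = (-53 + 5) - 1*4956 = -48 - 4956 = -5004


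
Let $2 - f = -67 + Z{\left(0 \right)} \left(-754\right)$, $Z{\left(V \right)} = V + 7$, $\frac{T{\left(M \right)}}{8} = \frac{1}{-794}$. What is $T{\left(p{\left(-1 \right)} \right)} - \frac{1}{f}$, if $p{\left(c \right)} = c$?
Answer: $- \frac{21785}{2122759} \approx -0.010263$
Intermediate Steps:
$T{\left(M \right)} = - \frac{4}{397}$ ($T{\left(M \right)} = \frac{8}{-794} = 8 \left(- \frac{1}{794}\right) = - \frac{4}{397}$)
$Z{\left(V \right)} = 7 + V$
$f = 5347$ ($f = 2 - \left(-67 + \left(7 + 0\right) \left(-754\right)\right) = 2 - \left(-67 + 7 \left(-754\right)\right) = 2 - \left(-67 - 5278\right) = 2 - -5345 = 2 + 5345 = 5347$)
$T{\left(p{\left(-1 \right)} \right)} - \frac{1}{f} = - \frac{4}{397} - \frac{1}{5347} = - \frac{21785}{2122759}$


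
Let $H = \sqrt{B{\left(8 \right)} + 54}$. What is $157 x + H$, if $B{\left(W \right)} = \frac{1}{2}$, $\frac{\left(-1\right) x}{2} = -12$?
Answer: $3768 + \frac{\sqrt{218}}{2} \approx 3775.4$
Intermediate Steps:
$x = 24$ ($x = \left(-2\right) \left(-12\right) = 24$)
$B{\left(W \right)} = \frac{1}{2}$
$H = \frac{\sqrt{218}}{2}$ ($H = \sqrt{\frac{1}{2} + 54} = \sqrt{\frac{109}{2}} = \frac{\sqrt{218}}{2} \approx 7.3824$)
$157 x + H = 157 \cdot 24 + \frac{\sqrt{218}}{2} = 3768 + \frac{\sqrt{218}}{2}$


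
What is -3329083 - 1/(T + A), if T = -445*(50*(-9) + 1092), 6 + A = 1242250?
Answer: -3184447659983/956554 ≈ -3.3291e+6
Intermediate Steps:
A = 1242244 (A = -6 + 1242250 = 1242244)
T = -285690 (T = -445*(-450 + 1092) = -445*642 = -285690)
-3329083 - 1/(T + A) = -3329083 - 1/(-285690 + 1242244) = -3329083 - 1/956554 = -3184447659983/956554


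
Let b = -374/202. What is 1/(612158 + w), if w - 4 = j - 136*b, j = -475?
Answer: 101/61805819 ≈ 1.6342e-6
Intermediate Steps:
b = -187/101 (b = -374*1/202 = -187/101 ≈ -1.8515)
w = -22139/101 (w = 4 + (-475 - 136*(-187/101)) = 4 + (-475 + 25432/101) = 4 - 22543/101 = -22139/101 ≈ -219.20)
1/(612158 + w) = 1/(612158 - 22139/101) = 1/(61805819/101) = 101/61805819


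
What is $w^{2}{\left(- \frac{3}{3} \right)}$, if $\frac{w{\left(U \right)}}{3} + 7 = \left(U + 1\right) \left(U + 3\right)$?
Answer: $441$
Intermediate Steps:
$w{\left(U \right)} = -21 + 3 \left(1 + U\right) \left(3 + U\right)$ ($w{\left(U \right)} = -21 + 3 \left(U + 1\right) \left(U + 3\right) = -21 + 3 \left(1 + U\right) \left(3 + U\right)$)
$w^{2}{\left(- \frac{3}{3} \right)} = \left(-12 + 3 \left(- \frac{3}{3}\right)^{2} + 12 \left(- \frac{3}{3}\right)\right)^{2} = \left(-12 + 3 \left(\left(-3\right) \frac{1}{3}\right)^{2} + 12 \left(\left(-3\right) \frac{1}{3}\right)\right)^{2} = \left(-12 + 3 \left(-1\right)^{2} + 12 \left(-1\right)\right)^{2} = \left(-12 + 3 \cdot 1 - 12\right)^{2} = \left(-12 + 3 - 12\right)^{2} = \left(-21\right)^{2} = 441$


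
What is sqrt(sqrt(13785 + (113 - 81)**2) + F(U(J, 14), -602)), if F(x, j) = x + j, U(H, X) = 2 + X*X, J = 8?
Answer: sqrt(-404 + sqrt(14809)) ≈ 16.802*I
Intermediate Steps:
U(H, X) = 2 + X**2
F(x, j) = j + x
sqrt(sqrt(13785 + (113 - 81)**2) + F(U(J, 14), -602)) = sqrt(sqrt(13785 + (113 - 81)**2) + (-602 + (2 + 14**2))) = sqrt(sqrt(13785 + 32**2) + (-602 + (2 + 196))) = sqrt(sqrt(13785 + 1024) + (-602 + 198)) = sqrt(sqrt(14809) - 404) = sqrt(-404 + sqrt(14809))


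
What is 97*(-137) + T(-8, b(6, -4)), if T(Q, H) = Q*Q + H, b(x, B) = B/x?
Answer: -39677/3 ≈ -13226.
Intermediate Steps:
T(Q, H) = H + Q**2 (T(Q, H) = Q**2 + H = H + Q**2)
97*(-137) + T(-8, b(6, -4)) = 97*(-137) + (-4/6 + (-8)**2) = -13289 + (-4*1/6 + 64) = -13289 + (-2/3 + 64) = -13289 + 190/3 = -39677/3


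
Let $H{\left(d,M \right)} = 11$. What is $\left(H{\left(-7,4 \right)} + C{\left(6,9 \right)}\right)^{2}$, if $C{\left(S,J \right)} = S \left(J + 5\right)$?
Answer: $9025$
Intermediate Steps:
$C{\left(S,J \right)} = S \left(5 + J\right)$
$\left(H{\left(-7,4 \right)} + C{\left(6,9 \right)}\right)^{2} = \left(11 + 6 \left(5 + 9\right)\right)^{2} = \left(11 + 6 \cdot 14\right)^{2} = \left(11 + 84\right)^{2} = 95^{2} = 9025$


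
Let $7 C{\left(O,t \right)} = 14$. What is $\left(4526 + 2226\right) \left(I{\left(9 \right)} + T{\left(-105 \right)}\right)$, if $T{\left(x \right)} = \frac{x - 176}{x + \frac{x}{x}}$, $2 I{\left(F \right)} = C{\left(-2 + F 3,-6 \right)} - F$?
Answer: $- \frac{70052}{13} \approx -5388.6$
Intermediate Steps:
$C{\left(O,t \right)} = 2$ ($C{\left(O,t \right)} = \frac{1}{7} \cdot 14 = 2$)
$I{\left(F \right)} = 1 - \frac{F}{2}$ ($I{\left(F \right)} = \frac{2 - F}{2} = 1 - \frac{F}{2}$)
$T{\left(x \right)} = \frac{-176 + x}{1 + x}$ ($T{\left(x \right)} = \frac{-176 + x}{x + 1} = \frac{-176 + x}{1 + x}$)
$\left(4526 + 2226\right) \left(I{\left(9 \right)} + T{\left(-105 \right)}\right) = \left(4526 + 2226\right) \left(\left(1 - \frac{9}{2}\right) + \frac{-176 - 105}{1 - 105}\right) = 6752 \left(\left(1 - \frac{9}{2}\right) + \frac{1}{-104} \left(-281\right)\right) = 6752 \left(- \frac{7}{2} - - \frac{281}{104}\right) = 6752 \left(- \frac{7}{2} + \frac{281}{104}\right) = 6752 \left(- \frac{83}{104}\right) = - \frac{70052}{13}$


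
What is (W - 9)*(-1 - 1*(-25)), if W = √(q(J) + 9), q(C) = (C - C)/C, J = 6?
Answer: -144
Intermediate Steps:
q(C) = 0 (q(C) = 0/C = 0)
W = 3 (W = √(0 + 9) = √9 = 3)
(W - 9)*(-1 - 1*(-25)) = (3 - 9)*(-1 - 1*(-25)) = -6*(-1 + 25) = -6*24 = -144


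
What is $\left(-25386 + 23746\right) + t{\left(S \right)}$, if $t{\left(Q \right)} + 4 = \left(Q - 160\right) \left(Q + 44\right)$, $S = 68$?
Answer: $-11948$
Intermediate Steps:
$t{\left(Q \right)} = -4 + \left(-160 + Q\right) \left(44 + Q\right)$ ($t{\left(Q \right)} = -4 + \left(Q - 160\right) \left(Q + 44\right) = -4 + \left(-160 + Q\right) \left(44 + Q\right)$)
$\left(-25386 + 23746\right) + t{\left(S \right)} = \left(-25386 + 23746\right) - \left(14932 - 4624\right) = -1640 - 10308 = -11948$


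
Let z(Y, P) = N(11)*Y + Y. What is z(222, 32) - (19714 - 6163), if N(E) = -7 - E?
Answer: -17325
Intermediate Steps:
z(Y, P) = -17*Y (z(Y, P) = (-7 - 1*11)*Y + Y = (-7 - 11)*Y + Y = -18*Y + Y = -17*Y)
z(222, 32) - (19714 - 6163) = -17*222 - (19714 - 6163) = -3774 - 1*13551 = -3774 - 13551 = -17325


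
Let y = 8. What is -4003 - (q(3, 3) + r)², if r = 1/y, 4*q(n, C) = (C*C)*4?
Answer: -261521/64 ≈ -4086.3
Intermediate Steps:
q(n, C) = C² (q(n, C) = ((C*C)*4)/4 = (C²*4)/4 = (4*C²)/4 = C²)
r = ⅛ (r = 1/8 = ⅛ ≈ 0.12500)
-4003 - (q(3, 3) + r)² = -4003 - (3² + ⅛)² = -4003 - (9 + ⅛)² = -4003 - (73/8)² = -4003 - 1*5329/64 = -4003 - 5329/64 = -261521/64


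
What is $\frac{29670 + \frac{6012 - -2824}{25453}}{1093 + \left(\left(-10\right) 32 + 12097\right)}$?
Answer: $\frac{34327243}{14890005} \approx 2.3054$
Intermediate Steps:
$\frac{29670 + \frac{6012 - -2824}{25453}}{1093 + \left(\left(-10\right) 32 + 12097\right)} = \frac{29670 + \left(6012 + 2824\right) \frac{1}{25453}}{1093 + \left(-320 + 12097\right)} = \frac{29670 + 8836 \cdot \frac{1}{25453}}{1093 + 11777} = \frac{29670 + \frac{8836}{25453}}{12870} = \frac{755199346}{25453} \cdot \frac{1}{12870} = \frac{34327243}{14890005}$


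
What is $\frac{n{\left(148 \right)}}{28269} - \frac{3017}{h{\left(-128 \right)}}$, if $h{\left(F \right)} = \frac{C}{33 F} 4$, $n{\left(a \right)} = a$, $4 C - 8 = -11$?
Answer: $- \frac{120084902636}{28269} \approx -4.2479 \cdot 10^{6}$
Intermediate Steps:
$C = - \frac{3}{4}$ ($C = 2 + \frac{1}{4} \left(-11\right) = 2 - \frac{11}{4} = - \frac{3}{4} \approx -0.75$)
$h{\left(F \right)} = - \frac{1}{11 F}$ ($h{\left(F \right)} = - \frac{3}{4 \cdot 33 F} 4 = - \frac{3 \frac{1}{33 F}}{4} \cdot 4 = - \frac{1}{44 F} 4 = - \frac{1}{11 F}$)
$\frac{n{\left(148 \right)}}{28269} - \frac{3017}{h{\left(-128 \right)}} = \frac{148}{28269} - \frac{3017}{\left(- \frac{1}{11}\right) \frac{1}{-128}} = 148 \cdot \frac{1}{28269} - \frac{3017}{\left(- \frac{1}{11}\right) \left(- \frac{1}{128}\right)} = \frac{148}{28269} - 3017 \frac{1}{\frac{1}{1408}} = \frac{148}{28269} - 4247936 = - \frac{120084902636}{28269}$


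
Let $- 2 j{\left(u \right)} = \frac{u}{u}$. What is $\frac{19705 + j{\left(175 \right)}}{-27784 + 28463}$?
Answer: $\frac{39409}{1358} \approx 29.02$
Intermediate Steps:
$j{\left(u \right)} = - \frac{1}{2}$ ($j{\left(u \right)} = - \frac{u \frac{1}{u}}{2} = \left(- \frac{1}{2}\right) 1 = - \frac{1}{2}$)
$\frac{19705 + j{\left(175 \right)}}{-27784 + 28463} = \frac{19705 - \frac{1}{2}}{-27784 + 28463} = \frac{39409}{2 \cdot 679} = \frac{39409}{2} \cdot \frac{1}{679} = \frac{39409}{1358}$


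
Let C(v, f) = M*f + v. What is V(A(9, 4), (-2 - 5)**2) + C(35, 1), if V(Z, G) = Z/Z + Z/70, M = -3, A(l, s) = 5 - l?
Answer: 1153/35 ≈ 32.943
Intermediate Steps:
C(v, f) = v - 3*f (C(v, f) = -3*f + v = v - 3*f)
V(Z, G) = 1 + Z/70 (V(Z, G) = 1 + Z*(1/70) = 1 + Z/70)
V(A(9, 4), (-2 - 5)**2) + C(35, 1) = (1 + (5 - 1*9)/70) + (35 - 3*1) = (1 + (5 - 9)/70) + (35 - 3) = (1 + (1/70)*(-4)) + 32 = (1 - 2/35) + 32 = 33/35 + 32 = 1153/35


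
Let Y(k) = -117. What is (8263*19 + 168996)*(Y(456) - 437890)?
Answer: -142787215951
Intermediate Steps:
(8263*19 + 168996)*(Y(456) - 437890) = (8263*19 + 168996)*(-117 - 437890) = (156997 + 168996)*(-438007) = 325993*(-438007) = -142787215951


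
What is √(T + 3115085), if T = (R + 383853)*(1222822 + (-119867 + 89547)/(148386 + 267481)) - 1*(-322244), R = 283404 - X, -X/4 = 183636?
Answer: √296455405083370018519999/415867 ≈ 1.3093e+6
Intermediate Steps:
X = -734544 (X = -4*183636 = -734544)
R = 1017948 (R = 283404 - 1*(-734544) = 283404 + 734544 = 1017948)
T = 712859799752969102/415867 (T = (1017948 + 383853)*(1222822 + (-119867 + 89547)/(148386 + 267481)) - 1*(-322244) = 1401801*(1222822 - 30320/415867) + 322244 = 1401801*(508531286354/415867) + 322244 = 712859665742323554/415867 + 322244 = 712859799752969102/415867 ≈ 1.7142e+12)
√(T + 3115085) = √(712859799752969102/415867 + 3115085) = √(712861095214022797/415867) = √296455405083370018519999/415867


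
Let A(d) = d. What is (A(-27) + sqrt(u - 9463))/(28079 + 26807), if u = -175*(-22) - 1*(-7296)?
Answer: -27/54886 + 3*sqrt(187)/54886 ≈ 0.00025552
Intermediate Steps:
u = 11146 (u = 3850 + 7296 = 11146)
(A(-27) + sqrt(u - 9463))/(28079 + 26807) = (-27 + sqrt(11146 - 9463))/(28079 + 26807) = (-27 + sqrt(1683))/54886 = (-27 + 3*sqrt(187))*(1/54886) = -27/54886 + 3*sqrt(187)/54886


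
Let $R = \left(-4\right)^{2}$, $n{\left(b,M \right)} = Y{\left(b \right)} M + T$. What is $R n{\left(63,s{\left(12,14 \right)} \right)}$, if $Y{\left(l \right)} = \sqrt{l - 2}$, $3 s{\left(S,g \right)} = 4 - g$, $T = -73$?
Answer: $-1168 - \frac{160 \sqrt{61}}{3} \approx -1584.5$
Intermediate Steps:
$s{\left(S,g \right)} = \frac{4}{3} - \frac{g}{3}$ ($s{\left(S,g \right)} = \frac{4 - g}{3} = \frac{4}{3} - \frac{g}{3}$)
$Y{\left(l \right)} = \sqrt{-2 + l}$
$n{\left(b,M \right)} = -73 + M \sqrt{-2 + b}$ ($n{\left(b,M \right)} = \sqrt{-2 + b} M - 73 = M \sqrt{-2 + b} - 73 = -73 + M \sqrt{-2 + b}$)
$R = 16$
$R n{\left(63,s{\left(12,14 \right)} \right)} = 16 \left(-73 + \left(\frac{4}{3} - \frac{14}{3}\right) \sqrt{-2 + 63}\right) = 16 \left(-73 + \left(\frac{4}{3} - \frac{14}{3}\right) \sqrt{61}\right) = 16 \left(-73 - \frac{10 \sqrt{61}}{3}\right) = -1168 - \frac{160 \sqrt{61}}{3}$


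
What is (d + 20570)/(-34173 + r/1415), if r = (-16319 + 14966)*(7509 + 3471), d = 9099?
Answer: -8396327/12642147 ≈ -0.66415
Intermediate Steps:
r = -14855940 (r = -1353*10980 = -14855940)
(d + 20570)/(-34173 + r/1415) = (9099 + 20570)/(-34173 - 14855940/1415) = 29669/(-34173 - 14855940*1/1415) = 29669/(-34173 - 2971188/283) = 29669/(-12642147/283) = 29669*(-283/12642147) = -8396327/12642147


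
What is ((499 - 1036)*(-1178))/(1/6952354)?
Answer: 4397961807444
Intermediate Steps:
((499 - 1036)*(-1178))/(1/6952354) = (-537*(-1178))/(1/6952354) = 632586*6952354 = 4397961807444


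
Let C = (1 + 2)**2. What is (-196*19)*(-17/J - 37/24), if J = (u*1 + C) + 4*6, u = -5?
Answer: 48013/6 ≈ 8002.2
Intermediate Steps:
C = 9 (C = 3**2 = 9)
J = 28 (J = (-5*1 + 9) + 4*6 = (-5 + 9) + 24 = 4 + 24 = 28)
(-196*19)*(-17/J - 37/24) = (-196*19)*(-17/28 - 37/24) = -3724*(-17*1/28 - 37*1/24) = -3724*(-17/28 - 37/24) = -3724*(-361/168) = 48013/6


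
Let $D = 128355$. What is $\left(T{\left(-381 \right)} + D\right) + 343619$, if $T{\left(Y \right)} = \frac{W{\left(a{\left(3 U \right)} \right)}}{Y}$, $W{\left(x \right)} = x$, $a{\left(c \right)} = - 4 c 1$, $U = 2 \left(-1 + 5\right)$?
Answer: $\frac{59940730}{127} \approx 4.7197 \cdot 10^{5}$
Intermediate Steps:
$U = 8$ ($U = 2 \cdot 4 = 8$)
$a{\left(c \right)} = - 4 c$
$T{\left(Y \right)} = - \frac{96}{Y}$ ($T{\left(Y \right)} = \frac{\left(-4\right) 3 \cdot 8}{Y} = \frac{\left(-4\right) 24}{Y} = - \frac{96}{Y}$)
$\left(T{\left(-381 \right)} + D\right) + 343619 = \left(- \frac{96}{-381} + 128355\right) + 343619 = \left(\left(-96\right) \left(- \frac{1}{381}\right) + 128355\right) + 343619 = \left(\frac{32}{127} + 128355\right) + 343619 = \frac{16301117}{127} + 343619 = \frac{59940730}{127}$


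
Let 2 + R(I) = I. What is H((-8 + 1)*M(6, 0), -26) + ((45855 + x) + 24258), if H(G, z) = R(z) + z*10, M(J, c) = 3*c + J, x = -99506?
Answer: -29681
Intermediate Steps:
R(I) = -2 + I
M(J, c) = J + 3*c
H(G, z) = -2 + 11*z (H(G, z) = (-2 + z) + z*10 = (-2 + z) + 10*z = -2 + 11*z)
H((-8 + 1)*M(6, 0), -26) + ((45855 + x) + 24258) = (-2 + 11*(-26)) + ((45855 - 99506) + 24258) = (-2 - 286) + (-53651 + 24258) = -288 - 29393 = -29681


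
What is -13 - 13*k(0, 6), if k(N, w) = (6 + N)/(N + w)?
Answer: -26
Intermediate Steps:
k(N, w) = (6 + N)/(N + w)
-13 - 13*k(0, 6) = -13 - 13*(6 + 0)/(0 + 6) = -13 - 13*6/6 = -13 - 13*1 = -13 - 13 = -26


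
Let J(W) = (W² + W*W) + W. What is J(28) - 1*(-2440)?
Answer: 4036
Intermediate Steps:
J(W) = W + 2*W² (J(W) = (W² + W²) + W = 2*W² + W = W + 2*W²)
J(28) - 1*(-2440) = 28*(1 + 2*28) - 1*(-2440) = 28*(1 + 56) + 2440 = 28*57 + 2440 = 1596 + 2440 = 4036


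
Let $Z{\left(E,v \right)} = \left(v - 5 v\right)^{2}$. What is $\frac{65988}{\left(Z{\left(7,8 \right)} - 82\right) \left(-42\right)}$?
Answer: $- \frac{1833}{1099} \approx -1.6679$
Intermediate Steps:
$Z{\left(E,v \right)} = 16 v^{2}$ ($Z{\left(E,v \right)} = \left(- 4 v\right)^{2} = 16 v^{2}$)
$\frac{65988}{\left(Z{\left(7,8 \right)} - 82\right) \left(-42\right)} = \frac{65988}{\left(16 \cdot 8^{2} - 82\right) \left(-42\right)} = \frac{65988}{\left(16 \cdot 64 - 82\right) \left(-42\right)} = \frac{65988}{\left(1024 - 82\right) \left(-42\right)} = \frac{65988}{942 \left(-42\right)} = \frac{65988}{-39564} = 65988 \left(- \frac{1}{39564}\right) = - \frac{1833}{1099}$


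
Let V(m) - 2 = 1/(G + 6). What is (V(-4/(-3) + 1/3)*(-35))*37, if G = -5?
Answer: -3885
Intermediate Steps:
V(m) = 3 (V(m) = 2 + 1/(-5 + 6) = 2 + 1/1 = 2 + 1 = 3)
(V(-4/(-3) + 1/3)*(-35))*37 = (3*(-35))*37 = -105*37 = -3885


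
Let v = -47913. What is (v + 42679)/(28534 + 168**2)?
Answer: -2617/28379 ≈ -0.092216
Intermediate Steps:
(v + 42679)/(28534 + 168**2) = (-47913 + 42679)/(28534 + 168**2) = -5234/(28534 + 28224) = -5234/56758 = -5234*1/56758 = -2617/28379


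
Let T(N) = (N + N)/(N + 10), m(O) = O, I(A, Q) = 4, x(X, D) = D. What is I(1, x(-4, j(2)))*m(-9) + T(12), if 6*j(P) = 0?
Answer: -384/11 ≈ -34.909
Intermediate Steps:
j(P) = 0 (j(P) = (1/6)*0 = 0)
T(N) = 2*N/(10 + N) (T(N) = (2*N)/(10 + N) = 2*N/(10 + N))
I(1, x(-4, j(2)))*m(-9) + T(12) = 4*(-9) + 2*12/(10 + 12) = -36 + 2*12/22 = -36 + 2*12*(1/22) = -36 + 12/11 = -384/11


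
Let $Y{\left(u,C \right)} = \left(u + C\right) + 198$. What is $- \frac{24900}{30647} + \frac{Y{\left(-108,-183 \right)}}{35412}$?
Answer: $- \frac{294869657}{361757188} \approx -0.8151$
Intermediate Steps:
$Y{\left(u,C \right)} = 198 + C + u$ ($Y{\left(u,C \right)} = \left(C + u\right) + 198 = 198 + C + u$)
$- \frac{24900}{30647} + \frac{Y{\left(-108,-183 \right)}}{35412} = - \frac{24900}{30647} + \frac{198 - 183 - 108}{35412} = \left(-24900\right) \frac{1}{30647} - \frac{31}{11804} = - \frac{24900}{30647} - \frac{31}{11804} = - \frac{294869657}{361757188}$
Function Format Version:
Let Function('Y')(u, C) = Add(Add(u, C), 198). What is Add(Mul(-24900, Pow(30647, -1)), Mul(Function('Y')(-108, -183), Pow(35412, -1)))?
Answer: Rational(-294869657, 361757188) ≈ -0.81510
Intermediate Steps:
Function('Y')(u, C) = Add(198, C, u) (Function('Y')(u, C) = Add(Add(C, u), 198) = Add(198, C, u))
Add(Mul(-24900, Pow(30647, -1)), Mul(Function('Y')(-108, -183), Pow(35412, -1))) = Add(Mul(-24900, Pow(30647, -1)), Mul(Add(198, -183, -108), Pow(35412, -1))) = Add(Mul(-24900, Rational(1, 30647)), Mul(-93, Rational(1, 35412))) = Add(Rational(-24900, 30647), Rational(-31, 11804)) = Rational(-294869657, 361757188)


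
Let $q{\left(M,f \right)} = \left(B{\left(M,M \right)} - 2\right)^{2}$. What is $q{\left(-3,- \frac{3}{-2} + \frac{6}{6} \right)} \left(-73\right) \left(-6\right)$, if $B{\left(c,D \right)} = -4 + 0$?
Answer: $15768$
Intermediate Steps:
$B{\left(c,D \right)} = -4$
$q{\left(M,f \right)} = 36$ ($q{\left(M,f \right)} = \left(-4 - 2\right)^{2} = \left(-6\right)^{2} = 36$)
$q{\left(-3,- \frac{3}{-2} + \frac{6}{6} \right)} \left(-73\right) \left(-6\right) = 36 \left(-73\right) \left(-6\right) = \left(-2628\right) \left(-6\right) = 15768$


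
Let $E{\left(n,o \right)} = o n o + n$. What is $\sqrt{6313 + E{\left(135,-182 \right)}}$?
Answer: $2 \sqrt{1119547} \approx 2116.2$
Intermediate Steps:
$E{\left(n,o \right)} = n + n o^{2}$ ($E{\left(n,o \right)} = n o o + n = n o^{2} + n = n + n o^{2}$)
$\sqrt{6313 + E{\left(135,-182 \right)}} = \sqrt{6313 + 135 \left(1 + \left(-182\right)^{2}\right)} = \sqrt{6313 + 135 \left(1 + 33124\right)} = \sqrt{6313 + 135 \cdot 33125} = \sqrt{6313 + 4471875} = \sqrt{4478188} = 2 \sqrt{1119547}$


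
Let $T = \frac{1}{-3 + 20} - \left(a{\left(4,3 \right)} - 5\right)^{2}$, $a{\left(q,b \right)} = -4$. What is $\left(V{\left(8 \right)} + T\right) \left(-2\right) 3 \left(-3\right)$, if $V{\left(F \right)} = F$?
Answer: $- \frac{22320}{17} \approx -1312.9$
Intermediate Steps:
$T = - \frac{1376}{17}$ ($T = \frac{1}{-3 + 20} - \left(-4 - 5\right)^{2} = \frac{1}{17} - \left(-9\right)^{2} = \frac{1}{17} - 81 = - \frac{1376}{17} \approx -80.941$)
$\left(V{\left(8 \right)} + T\right) \left(-2\right) 3 \left(-3\right) = \left(8 - \frac{1376}{17}\right) \left(-2\right) 3 \left(-3\right) = - \frac{1240 \left(\left(-6\right) \left(-3\right)\right)}{17} = \left(- \frac{1240}{17}\right) 18 = - \frac{22320}{17}$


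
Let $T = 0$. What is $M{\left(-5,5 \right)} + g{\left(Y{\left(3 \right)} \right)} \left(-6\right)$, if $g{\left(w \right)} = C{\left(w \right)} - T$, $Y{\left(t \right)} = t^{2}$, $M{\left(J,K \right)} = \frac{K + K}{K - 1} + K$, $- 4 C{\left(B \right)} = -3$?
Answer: $3$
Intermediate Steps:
$C{\left(B \right)} = \frac{3}{4}$ ($C{\left(B \right)} = \left(- \frac{1}{4}\right) \left(-3\right) = \frac{3}{4}$)
$M{\left(J,K \right)} = K + \frac{2 K}{-1 + K}$ ($M{\left(J,K \right)} = \frac{2 K}{-1 + K} + K = K + \frac{2 K}{-1 + K}$)
$g{\left(w \right)} = \frac{3}{4}$ ($g{\left(w \right)} = \frac{3}{4} - 0 = \frac{3}{4} + 0 = \frac{3}{4}$)
$M{\left(-5,5 \right)} + g{\left(Y{\left(3 \right)} \right)} \left(-6\right) = \frac{5 \left(1 + 5\right)}{-1 + 5} + \frac{3}{4} \left(-6\right) = 5 \cdot \frac{1}{4} \cdot 6 - \frac{9}{2} = \frac{15}{2} - \frac{9}{2} = 3$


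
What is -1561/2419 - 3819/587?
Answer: -10154468/1419953 ≈ -7.1513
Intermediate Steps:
-1561/2419 - 3819/587 = -10154468/1419953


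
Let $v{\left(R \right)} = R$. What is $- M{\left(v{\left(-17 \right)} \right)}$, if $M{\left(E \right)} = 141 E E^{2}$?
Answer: $692733$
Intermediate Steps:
$M{\left(E \right)} = 141 E^{3}$
$- M{\left(v{\left(-17 \right)} \right)} = - 141 \left(-17\right)^{3} = - 141 \left(-4913\right) = \left(-1\right) \left(-692733\right) = 692733$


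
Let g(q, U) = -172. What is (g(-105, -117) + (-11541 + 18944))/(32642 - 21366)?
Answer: 7231/11276 ≈ 0.64127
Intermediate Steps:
(g(-105, -117) + (-11541 + 18944))/(32642 - 21366) = (-172 + (-11541 + 18944))/(32642 - 21366) = (-172 + 7403)/11276 = 7231*(1/11276) = 7231/11276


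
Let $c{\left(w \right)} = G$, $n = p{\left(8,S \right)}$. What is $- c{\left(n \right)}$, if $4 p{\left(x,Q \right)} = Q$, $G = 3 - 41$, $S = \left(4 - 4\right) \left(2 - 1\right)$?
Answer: $38$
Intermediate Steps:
$S = 0$ ($S = 0 \cdot 1 = 0$)
$G = -38$ ($G = 3 - 41 = -38$)
$p{\left(x,Q \right)} = \frac{Q}{4}$
$n = 0$ ($n = \frac{1}{4} \cdot 0 = 0$)
$c{\left(w \right)} = -38$
$- c{\left(n \right)} = \left(-1\right) \left(-38\right) = 38$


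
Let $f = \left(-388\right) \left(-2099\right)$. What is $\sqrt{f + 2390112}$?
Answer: $2 \sqrt{801131} \approx 1790.1$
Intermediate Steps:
$f = 814412$
$\sqrt{f + 2390112} = \sqrt{814412 + 2390112} = \sqrt{3204524} = 2 \sqrt{801131}$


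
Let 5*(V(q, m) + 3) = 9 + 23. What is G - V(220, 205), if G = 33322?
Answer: 166593/5 ≈ 33319.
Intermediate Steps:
V(q, m) = 17/5 (V(q, m) = -3 + (9 + 23)/5 = -3 + (⅕)*32 = -3 + 32/5 = 17/5)
G - V(220, 205) = 33322 - 1*17/5 = 33322 - 17/5 = 166593/5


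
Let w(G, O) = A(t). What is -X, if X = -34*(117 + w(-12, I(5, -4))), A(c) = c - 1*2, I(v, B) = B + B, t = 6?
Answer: 4114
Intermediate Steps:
I(v, B) = 2*B
A(c) = -2 + c (A(c) = c - 2 = -2 + c)
w(G, O) = 4 (w(G, O) = -2 + 6 = 4)
X = -4114 (X = -34*(117 + 4) = -34*121 = -4114)
-X = -1*(-4114) = 4114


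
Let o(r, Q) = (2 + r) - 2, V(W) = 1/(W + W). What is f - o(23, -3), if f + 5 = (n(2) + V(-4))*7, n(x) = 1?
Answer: -175/8 ≈ -21.875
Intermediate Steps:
V(W) = 1/(2*W)
f = 9/8 (f = -5 + (1 + (½)/(-4))*7 = -5 + (1 + (½)*(-¼))*7 = -5 + (1 - ⅛)*7 = -5 + (7/8)*7 = -5 + 49/8 = 9/8 ≈ 1.1250)
o(r, Q) = r
f - o(23, -3) = 9/8 - 1*23 = 9/8 - 23 = -175/8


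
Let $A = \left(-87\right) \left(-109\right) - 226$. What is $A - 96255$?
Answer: $-86998$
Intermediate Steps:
$A = 9257$ ($A = 9483 - 226 = 9257$)
$A - 96255 = 9257 - 96255 = -86998$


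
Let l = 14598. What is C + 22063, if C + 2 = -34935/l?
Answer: 107337181/4866 ≈ 22059.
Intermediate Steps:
C = -21377/4866 (C = -2 - 34935/14598 = -2 - 34935*1/14598 = -2 - 11645/4866 = -21377/4866 ≈ -4.3931)
C + 22063 = -21377/4866 + 22063 = 107337181/4866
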